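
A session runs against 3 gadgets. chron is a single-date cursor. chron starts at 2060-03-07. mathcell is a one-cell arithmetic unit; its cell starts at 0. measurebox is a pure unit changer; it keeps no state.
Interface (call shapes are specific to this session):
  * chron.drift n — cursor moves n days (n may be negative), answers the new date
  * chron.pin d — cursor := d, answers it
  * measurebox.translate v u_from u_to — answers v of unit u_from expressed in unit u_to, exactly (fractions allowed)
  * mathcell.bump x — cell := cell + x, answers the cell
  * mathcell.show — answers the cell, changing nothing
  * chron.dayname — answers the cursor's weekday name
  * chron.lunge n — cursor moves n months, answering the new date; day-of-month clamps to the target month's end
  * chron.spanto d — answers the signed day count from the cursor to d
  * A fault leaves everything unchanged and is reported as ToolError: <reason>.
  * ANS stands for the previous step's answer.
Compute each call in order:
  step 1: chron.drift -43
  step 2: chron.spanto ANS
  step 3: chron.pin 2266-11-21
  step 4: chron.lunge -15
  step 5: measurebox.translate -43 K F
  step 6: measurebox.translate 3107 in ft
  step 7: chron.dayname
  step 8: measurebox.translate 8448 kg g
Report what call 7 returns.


Answer: Monday

Derivation:
# 1. chron.drift(n='-43') => 2060-01-24
# 2. chron.spanto(d='ANS') => 0
# 3. chron.pin(d='2266-11-21') => 2266-11-21
# 4. chron.lunge(n='-15') => 2265-08-21
# 5. measurebox.translate(v='-43', u_from='K', u_to='F') => -53707/100
# 6. measurebox.translate(v='3107', u_from='in', u_to='ft') => 3107/12
# 7. chron.dayname() => Monday
# 8. measurebox.translate(v='8448', u_from='kg', u_to='g') => 8448000


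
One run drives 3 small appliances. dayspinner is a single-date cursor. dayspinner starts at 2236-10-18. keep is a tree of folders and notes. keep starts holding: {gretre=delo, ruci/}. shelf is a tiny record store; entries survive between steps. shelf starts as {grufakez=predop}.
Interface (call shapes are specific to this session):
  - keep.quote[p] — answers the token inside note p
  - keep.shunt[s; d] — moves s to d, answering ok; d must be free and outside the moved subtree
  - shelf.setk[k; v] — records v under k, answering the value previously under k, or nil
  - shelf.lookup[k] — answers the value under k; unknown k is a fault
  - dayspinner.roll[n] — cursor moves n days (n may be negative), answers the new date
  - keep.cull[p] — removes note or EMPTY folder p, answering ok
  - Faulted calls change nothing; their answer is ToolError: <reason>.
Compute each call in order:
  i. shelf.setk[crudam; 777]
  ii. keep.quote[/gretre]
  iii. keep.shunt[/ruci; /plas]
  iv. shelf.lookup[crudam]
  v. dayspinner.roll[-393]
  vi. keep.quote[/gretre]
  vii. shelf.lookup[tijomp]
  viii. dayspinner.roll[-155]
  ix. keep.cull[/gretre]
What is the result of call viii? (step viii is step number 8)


Answer: 2235-04-19

Derivation:
~$ shelf.setk k=crudam v=777
:: nil
~$ keep.quote p=/gretre
:: delo
~$ keep.shunt s=/ruci d=/plas
:: ok
~$ shelf.lookup k=crudam
:: 777
~$ dayspinner.roll n=-393
:: 2235-09-21
~$ keep.quote p=/gretre
:: delo
~$ shelf.lookup k=tijomp
:: ToolError: no such key tijomp
~$ dayspinner.roll n=-155
:: 2235-04-19
~$ keep.cull p=/gretre
:: ok


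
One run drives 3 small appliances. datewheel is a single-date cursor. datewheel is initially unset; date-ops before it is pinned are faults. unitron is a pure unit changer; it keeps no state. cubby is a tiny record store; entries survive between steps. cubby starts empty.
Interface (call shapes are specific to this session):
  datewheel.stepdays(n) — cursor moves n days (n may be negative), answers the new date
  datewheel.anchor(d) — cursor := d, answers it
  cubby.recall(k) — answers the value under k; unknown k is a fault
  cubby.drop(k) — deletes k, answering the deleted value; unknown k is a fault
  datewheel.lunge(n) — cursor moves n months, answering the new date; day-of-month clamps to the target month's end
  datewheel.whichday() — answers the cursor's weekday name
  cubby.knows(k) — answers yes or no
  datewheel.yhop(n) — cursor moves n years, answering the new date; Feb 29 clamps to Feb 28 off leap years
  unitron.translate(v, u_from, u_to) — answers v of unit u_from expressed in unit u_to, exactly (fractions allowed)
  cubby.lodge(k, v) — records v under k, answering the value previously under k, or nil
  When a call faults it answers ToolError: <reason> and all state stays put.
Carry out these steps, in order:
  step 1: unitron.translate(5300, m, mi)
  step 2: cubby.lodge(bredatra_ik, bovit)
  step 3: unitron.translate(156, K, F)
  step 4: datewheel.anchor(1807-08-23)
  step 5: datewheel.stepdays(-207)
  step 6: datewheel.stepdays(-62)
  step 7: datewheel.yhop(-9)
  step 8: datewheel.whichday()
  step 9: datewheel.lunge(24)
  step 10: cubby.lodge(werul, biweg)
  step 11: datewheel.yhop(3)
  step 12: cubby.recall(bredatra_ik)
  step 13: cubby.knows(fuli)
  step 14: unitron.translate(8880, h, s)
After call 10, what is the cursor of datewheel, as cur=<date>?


Answer: cur=1799-11-27

Derivation:
-- 1. translate(v=5300, u_from=m, u_to=mi) == 165625/50292
-- 2. lodge(k=bredatra_ik, v=bovit) == nil
-- 3. translate(v=156, u_from=K, u_to=F) == -17887/100
-- 4. anchor(d=1807-08-23) == 1807-08-23
-- 5. stepdays(n=-207) == 1807-01-28
-- 6. stepdays(n=-62) == 1806-11-27
-- 7. yhop(n=-9) == 1797-11-27
-- 8. whichday() == Monday
-- 9. lunge(n=24) == 1799-11-27
-- 10. lodge(k=werul, v=biweg) == nil
-- 11. yhop(n=3) == 1802-11-27
-- 12. recall(k=bredatra_ik) == bovit
-- 13. knows(k=fuli) == no
-- 14. translate(v=8880, u_from=h, u_to=s) == 31968000


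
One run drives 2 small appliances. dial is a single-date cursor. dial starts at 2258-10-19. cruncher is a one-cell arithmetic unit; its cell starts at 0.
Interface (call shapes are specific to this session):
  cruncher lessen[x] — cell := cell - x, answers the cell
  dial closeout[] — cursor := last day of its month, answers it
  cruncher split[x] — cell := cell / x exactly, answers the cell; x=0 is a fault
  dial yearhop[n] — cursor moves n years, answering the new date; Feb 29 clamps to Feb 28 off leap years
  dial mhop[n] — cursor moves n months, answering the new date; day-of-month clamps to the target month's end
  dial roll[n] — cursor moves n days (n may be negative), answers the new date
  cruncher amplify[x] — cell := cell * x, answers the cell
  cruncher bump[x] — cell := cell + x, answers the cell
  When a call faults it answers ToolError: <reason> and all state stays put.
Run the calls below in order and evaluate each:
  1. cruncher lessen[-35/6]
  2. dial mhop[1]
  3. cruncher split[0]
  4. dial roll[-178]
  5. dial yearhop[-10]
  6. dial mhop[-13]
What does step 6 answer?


Answer: 2247-04-25

Derivation:
-> cruncher lessen(x: -35/6)
<- 35/6
-> dial mhop(n: 1)
<- 2258-11-19
-> cruncher split(x: 0)
<- ToolError: division by zero
-> dial roll(n: -178)
<- 2258-05-25
-> dial yearhop(n: -10)
<- 2248-05-25
-> dial mhop(n: -13)
<- 2247-04-25


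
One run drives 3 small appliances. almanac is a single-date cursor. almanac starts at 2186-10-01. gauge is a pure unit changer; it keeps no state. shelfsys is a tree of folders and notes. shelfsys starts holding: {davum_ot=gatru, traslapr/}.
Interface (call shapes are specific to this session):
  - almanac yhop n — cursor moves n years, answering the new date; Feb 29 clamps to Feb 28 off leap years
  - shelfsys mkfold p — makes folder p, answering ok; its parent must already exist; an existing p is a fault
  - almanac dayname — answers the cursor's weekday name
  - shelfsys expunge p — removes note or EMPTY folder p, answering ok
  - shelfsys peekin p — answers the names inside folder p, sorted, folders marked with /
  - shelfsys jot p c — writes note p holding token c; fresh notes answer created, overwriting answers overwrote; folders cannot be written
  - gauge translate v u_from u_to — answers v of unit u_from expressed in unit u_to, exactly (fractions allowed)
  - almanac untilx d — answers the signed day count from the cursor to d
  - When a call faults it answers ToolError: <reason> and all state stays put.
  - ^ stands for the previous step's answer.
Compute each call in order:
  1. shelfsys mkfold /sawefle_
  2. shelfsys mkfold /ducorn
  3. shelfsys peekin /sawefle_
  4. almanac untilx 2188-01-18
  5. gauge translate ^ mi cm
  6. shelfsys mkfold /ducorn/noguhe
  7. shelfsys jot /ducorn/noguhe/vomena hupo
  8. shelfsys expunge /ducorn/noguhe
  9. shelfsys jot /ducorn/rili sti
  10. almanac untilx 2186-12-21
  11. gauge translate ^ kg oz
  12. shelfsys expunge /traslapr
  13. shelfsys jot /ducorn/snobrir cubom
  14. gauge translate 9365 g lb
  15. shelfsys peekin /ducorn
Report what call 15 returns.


Answer: [noguhe/, rili, snobrir]

Derivation:
→ shelfsys mkfold(/sawefle_)
← ok
→ shelfsys mkfold(/ducorn)
← ok
→ shelfsys peekin(/sawefle_)
← []
→ almanac untilx(2188-01-18)
← 474
→ gauge translate(^, mi, cm)
← 381414528/5
→ shelfsys mkfold(/ducorn/noguhe)
← ok
→ shelfsys jot(/ducorn/noguhe/vomena, hupo)
← created
→ shelfsys expunge(/ducorn/noguhe)
← ToolError: not empty
→ shelfsys jot(/ducorn/rili, sti)
← created
→ almanac untilx(2186-12-21)
← 81
→ gauge translate(^, kg, oz)
← 129600000000/45359237
→ shelfsys expunge(/traslapr)
← ok
→ shelfsys jot(/ducorn/snobrir, cubom)
← created
→ gauge translate(9365, g, lb)
← 936500000/45359237
→ shelfsys peekin(/ducorn)
← [noguhe/, rili, snobrir]


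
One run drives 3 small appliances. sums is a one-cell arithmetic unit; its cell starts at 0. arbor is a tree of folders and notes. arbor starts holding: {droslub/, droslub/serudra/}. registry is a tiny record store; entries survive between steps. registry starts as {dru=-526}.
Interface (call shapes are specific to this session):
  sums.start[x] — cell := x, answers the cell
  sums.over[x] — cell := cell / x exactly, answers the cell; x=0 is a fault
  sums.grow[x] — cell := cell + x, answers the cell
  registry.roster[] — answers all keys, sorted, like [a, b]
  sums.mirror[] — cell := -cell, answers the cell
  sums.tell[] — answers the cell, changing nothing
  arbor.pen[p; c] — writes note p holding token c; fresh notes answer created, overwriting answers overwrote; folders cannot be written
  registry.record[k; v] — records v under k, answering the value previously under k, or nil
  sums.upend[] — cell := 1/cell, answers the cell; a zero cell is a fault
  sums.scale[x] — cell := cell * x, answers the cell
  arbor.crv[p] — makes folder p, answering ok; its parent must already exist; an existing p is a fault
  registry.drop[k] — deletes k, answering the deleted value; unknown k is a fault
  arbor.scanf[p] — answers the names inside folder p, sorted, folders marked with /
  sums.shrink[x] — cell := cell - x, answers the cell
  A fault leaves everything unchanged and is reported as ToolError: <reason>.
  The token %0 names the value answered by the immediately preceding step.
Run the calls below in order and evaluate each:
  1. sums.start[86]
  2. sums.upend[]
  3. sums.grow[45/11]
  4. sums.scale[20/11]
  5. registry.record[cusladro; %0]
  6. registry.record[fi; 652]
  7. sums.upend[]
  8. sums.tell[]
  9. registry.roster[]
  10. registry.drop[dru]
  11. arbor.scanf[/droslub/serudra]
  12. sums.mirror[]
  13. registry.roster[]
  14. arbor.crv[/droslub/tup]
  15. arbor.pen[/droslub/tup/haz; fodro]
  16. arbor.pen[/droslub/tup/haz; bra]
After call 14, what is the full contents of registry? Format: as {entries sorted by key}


==> sums.start(x=86)
<== 86
==> sums.upend()
<== 1/86
==> sums.grow(x=45/11)
<== 3881/946
==> sums.scale(x=20/11)
<== 38810/5203
==> registry.record(k=cusladro, v=%0)
<== nil
==> registry.record(k=fi, v=652)
<== nil
==> sums.upend()
<== 5203/38810
==> sums.tell()
<== 5203/38810
==> registry.roster()
<== [cusladro, dru, fi]
==> registry.drop(k=dru)
<== -526
==> arbor.scanf(p=/droslub/serudra)
<== []
==> sums.mirror()
<== -5203/38810
==> registry.roster()
<== [cusladro, fi]
==> arbor.crv(p=/droslub/tup)
<== ok
==> arbor.pen(p=/droslub/tup/haz, c=fodro)
<== created
==> arbor.pen(p=/droslub/tup/haz, c=bra)
<== overwrote

Answer: {cusladro=38810/5203, fi=652}


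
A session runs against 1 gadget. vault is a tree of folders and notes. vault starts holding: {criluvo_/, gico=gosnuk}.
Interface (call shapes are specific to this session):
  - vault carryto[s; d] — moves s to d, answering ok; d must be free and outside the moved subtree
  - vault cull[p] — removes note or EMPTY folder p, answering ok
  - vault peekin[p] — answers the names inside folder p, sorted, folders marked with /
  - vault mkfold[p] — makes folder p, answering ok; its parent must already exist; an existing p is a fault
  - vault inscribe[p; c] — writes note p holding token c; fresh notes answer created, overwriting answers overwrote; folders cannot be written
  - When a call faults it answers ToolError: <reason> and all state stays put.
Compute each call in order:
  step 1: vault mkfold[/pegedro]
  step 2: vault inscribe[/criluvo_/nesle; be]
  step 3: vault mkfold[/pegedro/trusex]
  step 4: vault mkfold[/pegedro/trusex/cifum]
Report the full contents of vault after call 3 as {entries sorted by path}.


CALL vault mkfold[p=/pegedro]
RET  ok
CALL vault inscribe[p=/criluvo_/nesle; c=be]
RET  created
CALL vault mkfold[p=/pegedro/trusex]
RET  ok
CALL vault mkfold[p=/pegedro/trusex/cifum]
RET  ok

Answer: {criluvo_/, criluvo_/nesle=be, gico=gosnuk, pegedro/, pegedro/trusex/}


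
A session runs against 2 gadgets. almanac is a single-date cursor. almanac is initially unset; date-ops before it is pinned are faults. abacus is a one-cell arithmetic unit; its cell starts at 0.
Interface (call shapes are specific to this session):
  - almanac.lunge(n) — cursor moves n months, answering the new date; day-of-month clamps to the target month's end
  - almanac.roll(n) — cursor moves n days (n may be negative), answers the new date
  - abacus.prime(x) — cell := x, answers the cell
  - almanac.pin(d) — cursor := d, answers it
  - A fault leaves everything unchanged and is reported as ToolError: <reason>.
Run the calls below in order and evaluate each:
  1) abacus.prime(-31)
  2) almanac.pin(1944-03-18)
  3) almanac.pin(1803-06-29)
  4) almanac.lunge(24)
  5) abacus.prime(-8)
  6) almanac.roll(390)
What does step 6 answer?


CALL abacus.prime[x→-31]
RET  -31
CALL almanac.pin[d→1944-03-18]
RET  1944-03-18
CALL almanac.pin[d→1803-06-29]
RET  1803-06-29
CALL almanac.lunge[n→24]
RET  1805-06-29
CALL abacus.prime[x→-8]
RET  -8
CALL almanac.roll[n→390]
RET  1806-07-24

Answer: 1806-07-24


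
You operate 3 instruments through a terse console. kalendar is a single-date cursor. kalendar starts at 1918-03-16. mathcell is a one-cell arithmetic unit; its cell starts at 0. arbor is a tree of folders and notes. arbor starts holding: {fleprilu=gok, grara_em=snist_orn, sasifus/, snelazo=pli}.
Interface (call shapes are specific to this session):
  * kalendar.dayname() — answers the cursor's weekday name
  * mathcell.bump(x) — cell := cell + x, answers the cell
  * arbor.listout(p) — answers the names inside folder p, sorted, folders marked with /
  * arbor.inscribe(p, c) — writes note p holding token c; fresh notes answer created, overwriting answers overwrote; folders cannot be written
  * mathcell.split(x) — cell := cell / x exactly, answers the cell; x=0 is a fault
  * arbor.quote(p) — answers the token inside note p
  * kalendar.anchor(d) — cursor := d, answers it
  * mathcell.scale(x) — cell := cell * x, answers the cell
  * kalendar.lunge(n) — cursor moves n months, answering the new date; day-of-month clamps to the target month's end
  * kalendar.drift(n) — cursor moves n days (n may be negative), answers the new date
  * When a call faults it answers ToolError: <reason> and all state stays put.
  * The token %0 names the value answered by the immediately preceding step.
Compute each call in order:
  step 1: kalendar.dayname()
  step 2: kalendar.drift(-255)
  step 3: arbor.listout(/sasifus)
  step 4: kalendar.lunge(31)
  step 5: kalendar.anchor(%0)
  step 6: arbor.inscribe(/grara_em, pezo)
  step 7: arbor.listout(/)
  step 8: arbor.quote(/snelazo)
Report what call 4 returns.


Answer: 1920-02-04

Derivation:
==> dayname()
<== Saturday
==> drift(n→-255)
<== 1917-07-04
==> listout(p→/sasifus)
<== []
==> lunge(n→31)
<== 1920-02-04
==> anchor(d→%0)
<== 1920-02-04
==> inscribe(p→/grara_em, c→pezo)
<== overwrote
==> listout(p→/)
<== [fleprilu, grara_em, sasifus/, snelazo]
==> quote(p→/snelazo)
<== pli


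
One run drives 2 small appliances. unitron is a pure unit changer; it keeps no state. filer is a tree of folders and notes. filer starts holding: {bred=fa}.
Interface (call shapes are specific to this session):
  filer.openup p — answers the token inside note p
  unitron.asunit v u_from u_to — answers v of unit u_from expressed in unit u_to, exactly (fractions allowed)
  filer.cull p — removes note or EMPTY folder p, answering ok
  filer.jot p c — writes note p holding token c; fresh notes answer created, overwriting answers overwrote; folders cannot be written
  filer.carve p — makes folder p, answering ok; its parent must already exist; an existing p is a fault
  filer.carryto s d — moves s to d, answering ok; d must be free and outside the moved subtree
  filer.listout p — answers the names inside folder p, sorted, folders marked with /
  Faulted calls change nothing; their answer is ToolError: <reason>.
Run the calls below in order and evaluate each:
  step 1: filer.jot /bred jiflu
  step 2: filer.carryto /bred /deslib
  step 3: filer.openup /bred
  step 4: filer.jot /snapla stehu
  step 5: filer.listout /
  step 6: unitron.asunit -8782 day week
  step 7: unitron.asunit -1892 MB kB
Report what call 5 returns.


·→ filer.jot(p: /bred, c: jiflu)
·← overwrote
·→ filer.carryto(s: /bred, d: /deslib)
·← ok
·→ filer.openup(p: /bred)
·← ToolError: not found
·→ filer.jot(p: /snapla, c: stehu)
·← created
·→ filer.listout(p: /)
·← [deslib, snapla]
·→ unitron.asunit(v: -8782, u_from: day, u_to: week)
·← -8782/7
·→ unitron.asunit(v: -1892, u_from: MB, u_to: kB)
·← -1892000

Answer: [deslib, snapla]


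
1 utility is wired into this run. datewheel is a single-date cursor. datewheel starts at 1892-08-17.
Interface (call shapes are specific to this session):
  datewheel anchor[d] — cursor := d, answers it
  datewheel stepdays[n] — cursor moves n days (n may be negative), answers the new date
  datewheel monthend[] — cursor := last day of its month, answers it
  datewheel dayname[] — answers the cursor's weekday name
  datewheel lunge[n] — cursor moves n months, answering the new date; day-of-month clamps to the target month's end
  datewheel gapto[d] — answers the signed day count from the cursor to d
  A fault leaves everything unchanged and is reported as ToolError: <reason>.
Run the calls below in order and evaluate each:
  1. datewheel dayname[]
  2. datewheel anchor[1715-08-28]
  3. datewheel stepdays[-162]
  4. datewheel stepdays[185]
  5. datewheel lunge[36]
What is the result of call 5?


[in] datewheel dayname
[out] Wednesday
[in] datewheel anchor d→1715-08-28
[out] 1715-08-28
[in] datewheel stepdays n→-162
[out] 1715-03-19
[in] datewheel stepdays n→185
[out] 1715-09-20
[in] datewheel lunge n→36
[out] 1718-09-20

Answer: 1718-09-20


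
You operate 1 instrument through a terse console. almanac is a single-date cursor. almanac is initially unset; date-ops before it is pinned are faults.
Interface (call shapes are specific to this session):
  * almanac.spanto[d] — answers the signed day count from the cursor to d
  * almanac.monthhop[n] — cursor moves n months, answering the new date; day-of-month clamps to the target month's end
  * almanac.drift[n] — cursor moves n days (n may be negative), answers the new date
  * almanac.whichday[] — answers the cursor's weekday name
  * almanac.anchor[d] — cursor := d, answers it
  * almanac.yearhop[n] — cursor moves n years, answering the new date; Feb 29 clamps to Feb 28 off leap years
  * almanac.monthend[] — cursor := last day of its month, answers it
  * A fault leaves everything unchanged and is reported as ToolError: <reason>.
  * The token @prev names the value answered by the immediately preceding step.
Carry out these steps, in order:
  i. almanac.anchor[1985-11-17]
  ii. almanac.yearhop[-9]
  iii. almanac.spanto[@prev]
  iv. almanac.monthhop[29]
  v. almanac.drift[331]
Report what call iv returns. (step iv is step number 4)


Answer: 1979-04-17

Derivation:
Act: anchor[1985-11-17]
Obs: 1985-11-17
Act: yearhop[-9]
Obs: 1976-11-17
Act: spanto[@prev]
Obs: 0
Act: monthhop[29]
Obs: 1979-04-17
Act: drift[331]
Obs: 1980-03-13


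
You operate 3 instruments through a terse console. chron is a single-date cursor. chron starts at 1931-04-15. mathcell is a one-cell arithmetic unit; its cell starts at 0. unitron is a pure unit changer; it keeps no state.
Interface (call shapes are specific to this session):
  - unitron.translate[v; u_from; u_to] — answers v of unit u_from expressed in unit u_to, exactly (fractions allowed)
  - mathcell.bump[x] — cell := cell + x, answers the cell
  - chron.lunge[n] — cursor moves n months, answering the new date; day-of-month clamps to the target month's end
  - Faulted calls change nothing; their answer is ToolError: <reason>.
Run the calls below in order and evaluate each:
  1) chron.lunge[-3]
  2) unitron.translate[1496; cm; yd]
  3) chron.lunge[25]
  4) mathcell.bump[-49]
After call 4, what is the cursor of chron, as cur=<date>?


Answer: cur=1933-02-15

Derivation:
I use chron.lunge passing -3, which returns 1931-01-15.
Using unitron.translate passing 1496, cm, yd: 18700/1143.
I invoke chron.lunge passing 25, and get 1933-02-15.
Now I run mathcell.bump passing -49, giving -49.


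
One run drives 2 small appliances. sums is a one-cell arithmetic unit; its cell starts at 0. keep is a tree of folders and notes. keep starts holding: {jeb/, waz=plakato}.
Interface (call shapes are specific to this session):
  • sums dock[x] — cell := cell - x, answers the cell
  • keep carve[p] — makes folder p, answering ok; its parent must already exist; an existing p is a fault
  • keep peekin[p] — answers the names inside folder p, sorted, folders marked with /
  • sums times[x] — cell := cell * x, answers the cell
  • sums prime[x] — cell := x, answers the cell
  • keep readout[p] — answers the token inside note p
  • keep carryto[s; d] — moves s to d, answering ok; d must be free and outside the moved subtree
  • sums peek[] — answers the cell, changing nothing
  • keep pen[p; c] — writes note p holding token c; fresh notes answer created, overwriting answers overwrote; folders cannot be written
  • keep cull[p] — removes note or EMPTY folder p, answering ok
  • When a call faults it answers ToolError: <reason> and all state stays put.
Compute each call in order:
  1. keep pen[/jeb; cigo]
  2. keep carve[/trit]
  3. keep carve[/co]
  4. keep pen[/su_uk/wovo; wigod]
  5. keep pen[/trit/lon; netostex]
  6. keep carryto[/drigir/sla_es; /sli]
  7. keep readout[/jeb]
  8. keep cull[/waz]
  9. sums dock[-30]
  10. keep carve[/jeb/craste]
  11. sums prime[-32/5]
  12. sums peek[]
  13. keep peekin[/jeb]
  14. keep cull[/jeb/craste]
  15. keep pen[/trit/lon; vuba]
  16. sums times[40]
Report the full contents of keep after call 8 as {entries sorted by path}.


Answer: {co/, jeb/, trit/, trit/lon=netostex}

Derivation:
==> keep pen(p='/jeb', c='cigo')
<== ToolError: is a directory
==> keep carve(p='/trit')
<== ok
==> keep carve(p='/co')
<== ok
==> keep pen(p='/su_uk/wovo', c='wigod')
<== ToolError: no parent
==> keep pen(p='/trit/lon', c='netostex')
<== created
==> keep carryto(s='/drigir/sla_es', d='/sli')
<== ToolError: not found
==> keep readout(p='/jeb')
<== ToolError: is a directory
==> keep cull(p='/waz')
<== ok
==> sums dock(x='-30')
<== 30
==> keep carve(p='/jeb/craste')
<== ok
==> sums prime(x='-32/5')
<== -32/5
==> sums peek()
<== -32/5
==> keep peekin(p='/jeb')
<== [craste/]
==> keep cull(p='/jeb/craste')
<== ok
==> keep pen(p='/trit/lon', c='vuba')
<== overwrote
==> sums times(x='40')
<== -256


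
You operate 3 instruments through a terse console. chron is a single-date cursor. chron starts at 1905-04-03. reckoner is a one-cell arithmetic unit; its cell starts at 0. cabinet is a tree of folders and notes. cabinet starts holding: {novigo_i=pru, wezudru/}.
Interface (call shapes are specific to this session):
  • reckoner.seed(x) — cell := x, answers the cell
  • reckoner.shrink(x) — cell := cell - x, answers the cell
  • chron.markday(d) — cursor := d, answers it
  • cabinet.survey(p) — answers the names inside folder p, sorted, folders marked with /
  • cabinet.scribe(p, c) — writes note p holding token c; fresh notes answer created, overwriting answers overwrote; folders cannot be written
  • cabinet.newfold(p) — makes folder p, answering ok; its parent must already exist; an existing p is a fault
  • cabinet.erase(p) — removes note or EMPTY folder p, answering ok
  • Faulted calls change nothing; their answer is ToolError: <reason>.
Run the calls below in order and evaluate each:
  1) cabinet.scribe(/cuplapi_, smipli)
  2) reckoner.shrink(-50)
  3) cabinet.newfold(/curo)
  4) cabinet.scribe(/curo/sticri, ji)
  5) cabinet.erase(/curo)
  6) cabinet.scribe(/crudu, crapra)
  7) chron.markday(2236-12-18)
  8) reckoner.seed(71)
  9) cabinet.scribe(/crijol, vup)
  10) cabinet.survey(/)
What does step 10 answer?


>> scribe(p: /cuplapi_, c: smipli)
<< created
>> shrink(x: -50)
<< 50
>> newfold(p: /curo)
<< ok
>> scribe(p: /curo/sticri, c: ji)
<< created
>> erase(p: /curo)
<< ToolError: not empty
>> scribe(p: /crudu, c: crapra)
<< created
>> markday(d: 2236-12-18)
<< 2236-12-18
>> seed(x: 71)
<< 71
>> scribe(p: /crijol, c: vup)
<< created
>> survey(p: /)
<< [crijol, crudu, cuplapi_, curo/, novigo_i, wezudru/]

Answer: [crijol, crudu, cuplapi_, curo/, novigo_i, wezudru/]


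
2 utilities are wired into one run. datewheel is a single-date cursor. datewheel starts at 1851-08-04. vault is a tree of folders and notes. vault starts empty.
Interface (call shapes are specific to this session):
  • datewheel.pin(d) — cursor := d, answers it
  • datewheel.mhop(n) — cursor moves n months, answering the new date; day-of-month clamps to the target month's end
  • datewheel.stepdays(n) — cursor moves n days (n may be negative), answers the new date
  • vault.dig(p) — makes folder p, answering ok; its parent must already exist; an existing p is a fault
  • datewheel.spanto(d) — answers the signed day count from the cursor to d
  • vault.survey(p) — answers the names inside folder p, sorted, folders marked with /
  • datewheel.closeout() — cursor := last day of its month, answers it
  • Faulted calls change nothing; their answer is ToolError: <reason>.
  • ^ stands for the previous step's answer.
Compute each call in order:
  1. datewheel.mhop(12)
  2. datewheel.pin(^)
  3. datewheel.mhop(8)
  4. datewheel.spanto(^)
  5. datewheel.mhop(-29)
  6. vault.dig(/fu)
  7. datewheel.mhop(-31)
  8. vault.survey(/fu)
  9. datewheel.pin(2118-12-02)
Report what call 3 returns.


Then mhop on n=12, and see 1852-08-04.
I invoke pin on d=^, → 1852-08-04.
Invoking mhop on n=8, yielding 1853-04-04.
I use spanto on d=^, → 0.
Next I call mhop on n=-29, — result: 1850-11-04.
Invoking dig on p=/fu, and get ok.
Then mhop on n=-31, — result: 1848-04-04.
I run survey on p=/fu, → [].
Now I run pin on d=2118-12-02, and observe 2118-12-02.

Answer: 1853-04-04


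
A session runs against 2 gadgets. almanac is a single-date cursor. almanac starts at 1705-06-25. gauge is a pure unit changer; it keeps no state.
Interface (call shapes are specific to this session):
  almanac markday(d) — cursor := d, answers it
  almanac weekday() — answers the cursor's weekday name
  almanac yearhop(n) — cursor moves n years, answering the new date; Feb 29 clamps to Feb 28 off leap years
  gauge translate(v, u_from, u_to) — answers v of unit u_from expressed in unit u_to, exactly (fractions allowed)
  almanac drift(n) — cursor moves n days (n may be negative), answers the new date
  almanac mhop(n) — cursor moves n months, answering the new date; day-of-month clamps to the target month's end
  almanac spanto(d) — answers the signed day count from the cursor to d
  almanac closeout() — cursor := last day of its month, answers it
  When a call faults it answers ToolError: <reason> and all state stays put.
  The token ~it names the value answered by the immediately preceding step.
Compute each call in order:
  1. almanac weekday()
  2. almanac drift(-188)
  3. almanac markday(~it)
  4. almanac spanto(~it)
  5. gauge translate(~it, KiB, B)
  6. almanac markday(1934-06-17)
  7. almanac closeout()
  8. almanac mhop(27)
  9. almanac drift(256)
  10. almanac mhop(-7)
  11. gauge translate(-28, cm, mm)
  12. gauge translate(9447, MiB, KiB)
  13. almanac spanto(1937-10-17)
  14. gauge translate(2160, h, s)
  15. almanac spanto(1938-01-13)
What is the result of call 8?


! almanac weekday() -> Thursday
! almanac drift(n=-188) -> 1704-12-19
! almanac markday(d=~it) -> 1704-12-19
! almanac spanto(d=~it) -> 0
! gauge translate(v=~it, u_from=KiB, u_to=B) -> 0
! almanac markday(d=1934-06-17) -> 1934-06-17
! almanac closeout() -> 1934-06-30
! almanac mhop(n=27) -> 1936-09-30
! almanac drift(n=256) -> 1937-06-13
! almanac mhop(n=-7) -> 1936-11-13
! gauge translate(v=-28, u_from=cm, u_to=mm) -> -280
! gauge translate(v=9447, u_from=MiB, u_to=KiB) -> 9673728
! almanac spanto(d=1937-10-17) -> 338
! gauge translate(v=2160, u_from=h, u_to=s) -> 7776000
! almanac spanto(d=1938-01-13) -> 426

Answer: 1936-09-30


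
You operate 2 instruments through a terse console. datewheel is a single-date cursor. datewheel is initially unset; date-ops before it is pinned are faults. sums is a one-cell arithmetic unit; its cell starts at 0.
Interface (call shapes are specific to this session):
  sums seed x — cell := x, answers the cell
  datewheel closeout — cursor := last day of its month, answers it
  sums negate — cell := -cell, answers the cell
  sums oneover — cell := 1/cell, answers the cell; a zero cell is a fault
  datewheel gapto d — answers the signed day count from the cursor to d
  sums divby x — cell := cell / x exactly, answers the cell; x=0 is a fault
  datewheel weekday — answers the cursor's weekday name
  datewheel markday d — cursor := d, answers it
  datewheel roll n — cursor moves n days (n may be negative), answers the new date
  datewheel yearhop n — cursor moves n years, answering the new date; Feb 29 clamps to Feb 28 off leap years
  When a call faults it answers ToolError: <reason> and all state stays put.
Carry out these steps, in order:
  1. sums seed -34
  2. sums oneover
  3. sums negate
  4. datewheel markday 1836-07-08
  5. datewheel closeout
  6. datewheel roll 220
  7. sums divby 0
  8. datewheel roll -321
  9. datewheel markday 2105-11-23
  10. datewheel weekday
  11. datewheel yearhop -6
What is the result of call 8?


Answer: 1836-04-21

Derivation:
Step: sums seed[x→-34]
Result: -34
Step: sums oneover[]
Result: -1/34
Step: sums negate[]
Result: 1/34
Step: datewheel markday[d→1836-07-08]
Result: 1836-07-08
Step: datewheel closeout[]
Result: 1836-07-31
Step: datewheel roll[n→220]
Result: 1837-03-08
Step: sums divby[x→0]
Result: ToolError: division by zero
Step: datewheel roll[n→-321]
Result: 1836-04-21
Step: datewheel markday[d→2105-11-23]
Result: 2105-11-23
Step: datewheel weekday[]
Result: Monday
Step: datewheel yearhop[n→-6]
Result: 2099-11-23


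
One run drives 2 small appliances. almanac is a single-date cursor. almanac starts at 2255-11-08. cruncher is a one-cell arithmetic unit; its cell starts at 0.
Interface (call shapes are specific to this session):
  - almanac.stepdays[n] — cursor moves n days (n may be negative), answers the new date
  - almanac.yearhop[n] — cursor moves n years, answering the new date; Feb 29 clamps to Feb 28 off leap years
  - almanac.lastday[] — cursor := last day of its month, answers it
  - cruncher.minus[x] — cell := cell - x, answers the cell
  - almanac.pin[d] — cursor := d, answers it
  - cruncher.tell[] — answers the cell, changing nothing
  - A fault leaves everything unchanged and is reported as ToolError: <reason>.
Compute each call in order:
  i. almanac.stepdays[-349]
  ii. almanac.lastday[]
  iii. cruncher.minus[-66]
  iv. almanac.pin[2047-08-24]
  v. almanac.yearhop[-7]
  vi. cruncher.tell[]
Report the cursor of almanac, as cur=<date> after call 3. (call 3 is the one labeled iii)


% 1. stepdays(n='-349') : 2254-11-24
% 2. lastday() : 2254-11-30
% 3. minus(x='-66') : 66
% 4. pin(d='2047-08-24') : 2047-08-24
% 5. yearhop(n='-7') : 2040-08-24
% 6. tell() : 66

Answer: cur=2254-11-30


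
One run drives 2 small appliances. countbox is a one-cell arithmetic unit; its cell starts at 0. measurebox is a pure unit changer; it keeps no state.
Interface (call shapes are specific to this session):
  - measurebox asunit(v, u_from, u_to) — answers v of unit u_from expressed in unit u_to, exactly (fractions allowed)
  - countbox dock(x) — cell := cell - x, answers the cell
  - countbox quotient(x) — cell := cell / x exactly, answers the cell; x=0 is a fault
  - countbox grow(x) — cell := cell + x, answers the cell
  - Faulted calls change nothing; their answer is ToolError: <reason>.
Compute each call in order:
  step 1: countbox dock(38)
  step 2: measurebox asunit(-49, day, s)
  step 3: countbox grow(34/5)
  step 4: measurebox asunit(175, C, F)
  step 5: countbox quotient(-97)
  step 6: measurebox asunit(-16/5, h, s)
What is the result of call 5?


Answer: 156/485

Derivation:
Act: countbox dock[x='38']
Obs: -38
Act: measurebox asunit[v='-49'; u_from='day'; u_to='s']
Obs: -4233600
Act: countbox grow[x='34/5']
Obs: -156/5
Act: measurebox asunit[v='175'; u_from='C'; u_to='F']
Obs: 347
Act: countbox quotient[x='-97']
Obs: 156/485
Act: measurebox asunit[v='-16/5'; u_from='h'; u_to='s']
Obs: -11520


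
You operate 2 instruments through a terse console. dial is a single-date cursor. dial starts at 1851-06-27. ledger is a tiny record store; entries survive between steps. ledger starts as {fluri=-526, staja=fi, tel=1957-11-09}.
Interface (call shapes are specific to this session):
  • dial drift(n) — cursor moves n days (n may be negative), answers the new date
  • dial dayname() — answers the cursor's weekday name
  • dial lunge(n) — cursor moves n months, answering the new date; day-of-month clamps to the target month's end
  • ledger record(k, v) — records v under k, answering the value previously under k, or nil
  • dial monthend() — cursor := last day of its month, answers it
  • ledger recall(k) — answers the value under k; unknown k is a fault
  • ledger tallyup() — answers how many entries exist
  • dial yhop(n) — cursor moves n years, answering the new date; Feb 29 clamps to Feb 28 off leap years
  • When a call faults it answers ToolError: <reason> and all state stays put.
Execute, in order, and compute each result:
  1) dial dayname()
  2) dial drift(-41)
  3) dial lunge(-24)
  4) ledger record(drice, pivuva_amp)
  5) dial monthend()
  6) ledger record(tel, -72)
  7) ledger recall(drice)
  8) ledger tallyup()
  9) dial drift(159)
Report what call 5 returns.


Act: dial dayname[]
Obs: Friday
Act: dial drift[n: -41]
Obs: 1851-05-17
Act: dial lunge[n: -24]
Obs: 1849-05-17
Act: ledger record[k: drice; v: pivuva_amp]
Obs: nil
Act: dial monthend[]
Obs: 1849-05-31
Act: ledger record[k: tel; v: -72]
Obs: 1957-11-09
Act: ledger recall[k: drice]
Obs: pivuva_amp
Act: ledger tallyup[]
Obs: 4
Act: dial drift[n: 159]
Obs: 1849-11-06

Answer: 1849-05-31


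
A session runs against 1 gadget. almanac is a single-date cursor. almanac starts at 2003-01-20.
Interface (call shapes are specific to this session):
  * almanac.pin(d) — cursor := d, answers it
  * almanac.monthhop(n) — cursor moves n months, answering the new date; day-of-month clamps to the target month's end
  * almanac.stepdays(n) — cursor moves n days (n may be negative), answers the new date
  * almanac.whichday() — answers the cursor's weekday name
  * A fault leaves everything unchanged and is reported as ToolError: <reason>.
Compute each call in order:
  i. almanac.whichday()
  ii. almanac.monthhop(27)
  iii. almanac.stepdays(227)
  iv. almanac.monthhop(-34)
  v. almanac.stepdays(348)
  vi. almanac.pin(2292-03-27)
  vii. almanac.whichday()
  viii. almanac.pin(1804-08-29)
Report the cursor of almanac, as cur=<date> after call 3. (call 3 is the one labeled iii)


Step: almanac.whichday[]
Result: Monday
Step: almanac.monthhop[n='27']
Result: 2005-04-20
Step: almanac.stepdays[n='227']
Result: 2005-12-03
Step: almanac.monthhop[n='-34']
Result: 2003-02-03
Step: almanac.stepdays[n='348']
Result: 2004-01-17
Step: almanac.pin[d='2292-03-27']
Result: 2292-03-27
Step: almanac.whichday[]
Result: Sunday
Step: almanac.pin[d='1804-08-29']
Result: 1804-08-29

Answer: cur=2005-12-03


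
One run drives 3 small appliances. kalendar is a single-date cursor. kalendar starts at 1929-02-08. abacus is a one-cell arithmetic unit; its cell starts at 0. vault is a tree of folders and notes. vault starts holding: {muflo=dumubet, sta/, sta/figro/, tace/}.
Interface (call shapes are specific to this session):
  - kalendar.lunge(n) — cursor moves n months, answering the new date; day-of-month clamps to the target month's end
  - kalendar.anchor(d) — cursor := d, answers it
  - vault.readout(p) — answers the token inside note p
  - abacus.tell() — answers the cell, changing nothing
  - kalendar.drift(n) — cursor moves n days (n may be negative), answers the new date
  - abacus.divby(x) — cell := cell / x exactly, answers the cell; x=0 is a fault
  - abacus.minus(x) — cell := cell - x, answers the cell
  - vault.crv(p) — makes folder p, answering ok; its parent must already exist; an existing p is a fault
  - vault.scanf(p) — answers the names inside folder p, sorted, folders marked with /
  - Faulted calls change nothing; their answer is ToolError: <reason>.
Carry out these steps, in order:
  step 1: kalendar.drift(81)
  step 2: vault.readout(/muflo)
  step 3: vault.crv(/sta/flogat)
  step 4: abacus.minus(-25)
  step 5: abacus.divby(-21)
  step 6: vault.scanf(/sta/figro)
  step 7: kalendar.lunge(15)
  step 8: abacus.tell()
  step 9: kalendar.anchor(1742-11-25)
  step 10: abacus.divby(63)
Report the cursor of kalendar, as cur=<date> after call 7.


-> kalendar.drift(n=81)
<- 1929-04-30
-> vault.readout(p=/muflo)
<- dumubet
-> vault.crv(p=/sta/flogat)
<- ok
-> abacus.minus(x=-25)
<- 25
-> abacus.divby(x=-21)
<- -25/21
-> vault.scanf(p=/sta/figro)
<- []
-> kalendar.lunge(n=15)
<- 1930-07-30
-> abacus.tell()
<- -25/21
-> kalendar.anchor(d=1742-11-25)
<- 1742-11-25
-> abacus.divby(x=63)
<- -25/1323

Answer: cur=1930-07-30


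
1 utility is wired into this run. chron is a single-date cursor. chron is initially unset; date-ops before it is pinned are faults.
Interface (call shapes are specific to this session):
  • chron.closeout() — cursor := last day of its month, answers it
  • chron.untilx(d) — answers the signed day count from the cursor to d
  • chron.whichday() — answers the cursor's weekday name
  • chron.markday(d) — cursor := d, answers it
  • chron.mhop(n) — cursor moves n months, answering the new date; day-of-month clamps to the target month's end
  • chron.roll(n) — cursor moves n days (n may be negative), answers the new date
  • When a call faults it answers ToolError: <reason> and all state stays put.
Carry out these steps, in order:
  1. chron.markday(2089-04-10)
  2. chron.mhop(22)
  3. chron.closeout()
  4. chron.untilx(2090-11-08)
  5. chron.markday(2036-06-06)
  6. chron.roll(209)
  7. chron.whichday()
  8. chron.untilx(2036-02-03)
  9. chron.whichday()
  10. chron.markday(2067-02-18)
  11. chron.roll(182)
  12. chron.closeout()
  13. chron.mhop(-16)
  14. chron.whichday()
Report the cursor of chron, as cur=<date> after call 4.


Answer: cur=2091-02-28

Derivation:
~$ markday d='2089-04-10'
  2089-04-10
~$ mhop n='22'
  2091-02-10
~$ closeout
  2091-02-28
~$ untilx d='2090-11-08'
  -112
~$ markday d='2036-06-06'
  2036-06-06
~$ roll n='209'
  2037-01-01
~$ whichday
  Thursday
~$ untilx d='2036-02-03'
  -333
~$ whichday
  Thursday
~$ markday d='2067-02-18'
  2067-02-18
~$ roll n='182'
  2067-08-19
~$ closeout
  2067-08-31
~$ mhop n='-16'
  2066-04-30
~$ whichday
  Friday
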